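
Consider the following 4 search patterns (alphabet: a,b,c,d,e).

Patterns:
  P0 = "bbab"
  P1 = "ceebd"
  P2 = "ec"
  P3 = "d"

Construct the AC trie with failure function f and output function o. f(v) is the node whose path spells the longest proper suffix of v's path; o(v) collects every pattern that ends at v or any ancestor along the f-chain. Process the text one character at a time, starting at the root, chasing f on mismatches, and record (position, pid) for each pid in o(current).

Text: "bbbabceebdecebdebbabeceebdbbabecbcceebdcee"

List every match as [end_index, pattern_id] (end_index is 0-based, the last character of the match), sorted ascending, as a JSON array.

Build:
Trie (insert patterns):
  n0 'ε': b→1 c→5 d→12 e→10
  n1 'b': b→2
  n2 'bb': a→3
  n3 'bba': b→4
  n4 'bbab': ·  ←P0
  n5 'c': e→6
  n6 'ce': e→7
  n7 'cee': b→8
  n8 'ceeb': d→9
  n9 'ceebd': ·  ←P1
  n10 'e': c→11
  n11 'ec': ·  ←P2
  n12 'd': ·  ←P3

Failure links (BFS by depth):
  fail(1) 'b': from fail(0)=0 chase 'b': 0 ⇒ 0;  out=∅∪out(0)=∅
  fail(5) 'c': from fail(0)=0 chase 'c': 0 ⇒ 0;  out=∅∪out(0)=∅
  fail(10) 'e': from fail(0)=0 chase 'e': 0 ⇒ 0;  out=∅∪out(0)=∅
  fail(12) 'd': from fail(0)=0 chase 'd': 0 ⇒ 0;  out={3}∪out(0)={3}
  fail(2) 'bb': from fail(1)=0 chase 'b': 0 ⇒ 1;  out=∅∪out(1)=∅
  fail(6) 'ce': from fail(5)=0 chase 'e': 0 ⇒ 10;  out=∅∪out(10)=∅
  fail(11) 'ec': from fail(10)=0 chase 'c': 0 ⇒ 5;  out={2}∪out(5)={2}
  fail(3) 'bba': from fail(2)=1 chase 'a': 1→0 ⇒ 0;  out=∅∪out(0)=∅
  fail(7) 'cee': from fail(6)=10 chase 'e': 10→0 ⇒ 10;  out=∅∪out(10)=∅
  fail(4) 'bbab': from fail(3)=0 chase 'b': 0 ⇒ 1;  out={0}∪out(1)={0}
  fail(8) 'ceeb': from fail(7)=10 chase 'b': 10→0 ⇒ 1;  out=∅∪out(1)=∅
  fail(9) 'ceebd': from fail(8)=1 chase 'd': 1→0 ⇒ 12;  out={1}∪out(12)={1,3}

Scan:
i=0 'b': node 0→1
i=1 'b': node 1→2
i=2 'b': node 2→2 (via fail)
i=3 'a': node 2→3
i=4 'b': node 3→4  emit P0@[1:4]
i=5 'c': node 4→5 (via fail)
i=6 'e': node 5→6
i=7 'e': node 6→7
i=8 'b': node 7→8
i=9 'd': node 8→9  emit P1@[5:9],P3@[9:9]
i=10 'e': node 9→10 (via fail)
i=11 'c': node 10→11  emit P2@[10:11]
i=12 'e': node 11→6 (via fail)
i=13 'b': node 6→1 (via fail)
i=14 'd': node 1→12 (via fail)  emit P3@[14:14]
i=15 'e': node 12→10 (via fail)
i=16 'b': node 10→1 (via fail)
i=17 'b': node 1→2
i=18 'a': node 2→3
i=19 'b': node 3→4  emit P0@[16:19]
i=20 'e': node 4→10 (via fail)
i=21 'c': node 10→11  emit P2@[20:21]
i=22 'e': node 11→6 (via fail)
i=23 'e': node 6→7
i=24 'b': node 7→8
i=25 'd': node 8→9  emit P1@[21:25],P3@[25:25]
i=26 'b': node 9→1 (via fail)
i=27 'b': node 1→2
i=28 'a': node 2→3
i=29 'b': node 3→4  emit P0@[26:29]
i=30 'e': node 4→10 (via fail)
i=31 'c': node 10→11  emit P2@[30:31]
i=32 'b': node 11→1 (via fail)
i=33 'c': node 1→5 (via fail)
i=34 'c': node 5→5 (via fail)
i=35 'e': node 5→6
i=36 'e': node 6→7
i=37 'b': node 7→8
i=38 'd': node 8→9  emit P1@[34:38],P3@[38:38]
i=39 'c': node 9→5 (via fail)
i=40 'e': node 5→6
i=41 'e': node 6→7

Result: [[4,0],[9,1],[9,3],[11,2],[14,3],[19,0],[21,2],[25,1],[25,3],[29,0],[31,2],[38,1],[38,3]]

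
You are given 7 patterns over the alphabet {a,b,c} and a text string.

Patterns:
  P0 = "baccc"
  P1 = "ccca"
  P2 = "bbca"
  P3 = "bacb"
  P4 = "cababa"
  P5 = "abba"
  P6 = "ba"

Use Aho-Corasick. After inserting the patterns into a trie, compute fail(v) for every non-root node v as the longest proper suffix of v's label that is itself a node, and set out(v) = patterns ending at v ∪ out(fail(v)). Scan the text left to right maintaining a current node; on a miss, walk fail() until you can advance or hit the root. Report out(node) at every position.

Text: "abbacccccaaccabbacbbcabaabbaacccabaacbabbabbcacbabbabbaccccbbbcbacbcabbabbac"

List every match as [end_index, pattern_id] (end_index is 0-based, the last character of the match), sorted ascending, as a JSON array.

Build automaton:
Trie nodes:
  0='ε' goto a→19 b→1 c→6
  1='b' goto a→2 b→10
  2='ba' goto c→3  [P6 ends]
  3='bac' goto b→13 c→4
  4='bacc' goto c→5
  5='baccc' goto ·  [P0 ends]
  6='c' goto a→14 c→7
  7='cc' goto c→8
  8='ccc' goto a→9
  9='ccca' goto ·  [P1 ends]
  10='bb' goto c→11
  11='bbc' goto a→12
  12='bbca' goto ·  [P2 ends]
  13='bacb' goto ·  [P3 ends]
  14='ca' goto b→15
  15='cab' goto a→16
  16='caba' goto b→17
  17='cabab' goto a→18
  18='cababa' goto ·  [P4 ends]
  19='a' goto b→20
  20='ab' goto b→21
  21='abb' goto a→22
  22='abba' goto ·  [P5 ends]

Failure links (BFS by depth):
  fail(1) 'b': from fail(0)=0 chase 'b': 0 ⇒ 0;  out=∅∪out(0)=∅
  fail(6) 'c': from fail(0)=0 chase 'c': 0 ⇒ 0;  out=∅∪out(0)=∅
  fail(19) 'a': from fail(0)=0 chase 'a': 0 ⇒ 0;  out=∅∪out(0)=∅
  fail(2) 'ba': from fail(1)=0 chase 'a': 0 ⇒ 19;  out={6}∪out(19)={6}
  fail(7) 'cc': from fail(6)=0 chase 'c': 0 ⇒ 6;  out=∅∪out(6)=∅
  fail(10) 'bb': from fail(1)=0 chase 'b': 0 ⇒ 1;  out=∅∪out(1)=∅
  fail(14) 'ca': from fail(6)=0 chase 'a': 0 ⇒ 19;  out=∅∪out(19)=∅
  fail(20) 'ab': from fail(19)=0 chase 'b': 0 ⇒ 1;  out=∅∪out(1)=∅
  fail(3) 'bac': from fail(2)=19 chase 'c': 19→0 ⇒ 6;  out=∅∪out(6)=∅
  fail(8) 'ccc': from fail(7)=6 chase 'c': 6 ⇒ 7;  out=∅∪out(7)=∅
  fail(11) 'bbc': from fail(10)=1 chase 'c': 1→0 ⇒ 6;  out=∅∪out(6)=∅
  fail(15) 'cab': from fail(14)=19 chase 'b': 19 ⇒ 20;  out=∅∪out(20)=∅
  fail(21) 'abb': from fail(20)=1 chase 'b': 1 ⇒ 10;  out=∅∪out(10)=∅
  fail(4) 'bacc': from fail(3)=6 chase 'c': 6 ⇒ 7;  out=∅∪out(7)=∅
  fail(9) 'ccca': from fail(8)=7 chase 'a': 7→6 ⇒ 14;  out={1}∪out(14)={1}
  fail(12) 'bbca': from fail(11)=6 chase 'a': 6 ⇒ 14;  out={2}∪out(14)={2}
  fail(13) 'bacb': from fail(3)=6 chase 'b': 6→0 ⇒ 1;  out={3}∪out(1)={3}
  fail(16) 'caba': from fail(15)=20 chase 'a': 20→1 ⇒ 2;  out=∅∪out(2)={6}
  fail(22) 'abba': from fail(21)=10 chase 'a': 10→1 ⇒ 2;  out={5}∪out(2)={5,6}
  fail(5) 'baccc': from fail(4)=7 chase 'c': 7 ⇒ 8;  out={0}∪out(8)={0}
  fail(17) 'cabab': from fail(16)=2 chase 'b': 2→19 ⇒ 20;  out=∅∪out(20)=∅
  fail(18) 'cababa': from fail(17)=20 chase 'a': 20→1 ⇒ 2;  out={4}∪out(2)={4,6}

Run:
i=0 'a': node 0→19
i=1 'b': node 19→20
i=2 'b': node 20→21
i=3 'a': node 21→22  emit P5@[0:3],P6@[2:3]
i=4 'c': node 22→3 (via fail)
i=5 'c': node 3→4
i=6 'c': node 4→5  emit P0@[2:6]
i=7 'c': node 5→8 (via fail)
i=8 'c': node 8→8 (via fail)
i=9 'a': node 8→9  emit P1@[6:9]
i=10 'a': node 9→19 (via fail)
i=11 'c': node 19→6 (via fail)
i=12 'c': node 6→7
i=13 'a': node 7→14 (via fail)
i=14 'b': node 14→15
i=15 'b': node 15→21 (via fail)
i=16 'a': node 21→22  emit P5@[13:16],P6@[15:16]
i=17 'c': node 22→3 (via fail)
i=18 'b': node 3→13  emit P3@[15:18]
i=19 'b': node 13→10 (via fail)
i=20 'c': node 10→11
i=21 'a': node 11→12  emit P2@[18:21]
i=22 'b': node 12→15 (via fail)
i=23 'a': node 15→16  emit P6@[22:23]
i=24 'a': node 16→19 (via fail)
i=25 'b': node 19→20
i=26 'b': node 20→21
i=27 'a': node 21→22  emit P5@[24:27],P6@[26:27]
i=28 'a': node 22→19 (via fail)
i=29 'c': node 19→6 (via fail)
i=30 'c': node 6→7
i=31 'c': node 7→8
i=32 'a': node 8→9  emit P1@[29:32]
i=33 'b': node 9→15 (via fail)
i=34 'a': node 15→16  emit P6@[33:34]
i=35 'a': node 16→19 (via fail)
i=36 'c': node 19→6 (via fail)
i=37 'b': node 6→1 (via fail)
i=38 'a': node 1→2  emit P6@[37:38]
i=39 'b': node 2→20 (via fail)
i=40 'b': node 20→21
i=41 'a': node 21→22  emit P5@[38:41],P6@[40:41]
i=42 'b': node 22→20 (via fail)
i=43 'b': node 20→21
i=44 'c': node 21→11 (via fail)
i=45 'a': node 11→12  emit P2@[42:45]
i=46 'c': node 12→6 (via fail)
i=47 'b': node 6→1 (via fail)
i=48 'a': node 1→2  emit P6@[47:48]
i=49 'b': node 2→20 (via fail)
i=50 'b': node 20→21
i=51 'a': node 21→22  emit P5@[48:51],P6@[50:51]
i=52 'b': node 22→20 (via fail)
i=53 'b': node 20→21
i=54 'a': node 21→22  emit P5@[51:54],P6@[53:54]
i=55 'c': node 22→3 (via fail)
i=56 'c': node 3→4
i=57 'c': node 4→5  emit P0@[53:57]
i=58 'c': node 5→8 (via fail)
i=59 'b': node 8→1 (via fail)
i=60 'b': node 1→10
i=61 'b': node 10→10 (via fail)
i=62 'c': node 10→11
i=63 'b': node 11→1 (via fail)
i=64 'a': node 1→2  emit P6@[63:64]
i=65 'c': node 2→3
i=66 'b': node 3→13  emit P3@[63:66]
i=67 'c': node 13→6 (via fail)
i=68 'a': node 6→14
i=69 'b': node 14→15
i=70 'b': node 15→21 (via fail)
i=71 'a': node 21→22  emit P5@[68:71],P6@[70:71]
i=72 'b': node 22→20 (via fail)
i=73 'b': node 20→21
i=74 'a': node 21→22  emit P5@[71:74],P6@[73:74]
i=75 'c': node 22→3 (via fail)

Result: [[3,5],[3,6],[6,0],[9,1],[16,5],[16,6],[18,3],[21,2],[23,6],[27,5],[27,6],[32,1],[34,6],[38,6],[41,5],[41,6],[45,2],[48,6],[51,5],[51,6],[54,5],[54,6],[57,0],[64,6],[66,3],[71,5],[71,6],[74,5],[74,6]]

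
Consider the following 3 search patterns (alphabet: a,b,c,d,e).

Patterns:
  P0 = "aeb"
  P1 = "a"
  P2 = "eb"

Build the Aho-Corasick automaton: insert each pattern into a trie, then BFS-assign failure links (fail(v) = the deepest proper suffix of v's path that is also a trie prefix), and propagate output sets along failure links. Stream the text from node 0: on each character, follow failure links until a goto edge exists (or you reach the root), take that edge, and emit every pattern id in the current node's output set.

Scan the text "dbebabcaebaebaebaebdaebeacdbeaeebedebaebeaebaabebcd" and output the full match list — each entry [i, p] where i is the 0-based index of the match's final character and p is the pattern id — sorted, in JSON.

Construct AC machine:
Trie (insert patterns):
  0='ε' goto a→1 e→4
  1='a' goto e→2  ←P1
  2='ae' goto b→3
  3='aeb' goto ·  ←P0
  4='e' goto b→5
  5='eb' goto ·  ←P2

Failure links (BFS by depth):
  fail(1) 'a': from fail(0)=0 chase 'a': 0 ⇒ 0;  out={1}∪out(0)={1}
  fail(4) 'e': from fail(0)=0 chase 'e': 0 ⇒ 0;  out=∅∪out(0)=∅
  fail(2) 'ae': from fail(1)=0 chase 'e': 0 ⇒ 4;  out=∅∪out(4)=∅
  fail(5) 'eb': from fail(4)=0 chase 'b': 0 ⇒ 0;  out={2}∪out(0)={2}
  fail(3) 'aeb': from fail(2)=4 chase 'b': 4 ⇒ 5;  out={0}∪out(5)={0,2}

Scan:
[0] read 'd'  n0⇒n0
[1] read 'b'  n0⇒n0
[2] read 'e'  n0⇒n4
[3] read 'b'  n4⇒n5  ** P2@[2:3]
[4] read 'a'  n5⇒n1 (via fail)  ** P1@[4:4]
[5] read 'b'  n1⇒n0 (via fail)
[6] read 'c'  n0⇒n0
[7] read 'a'  n0⇒n1  ** P1@[7:7]
[8] read 'e'  n1⇒n2
[9] read 'b'  n2⇒n3  ** P0@[7:9],P2@[8:9]
[10] read 'a'  n3⇒n1 (via fail)  ** P1@[10:10]
[11] read 'e'  n1⇒n2
[12] read 'b'  n2⇒n3  ** P0@[10:12],P2@[11:12]
[13] read 'a'  n3⇒n1 (via fail)  ** P1@[13:13]
[14] read 'e'  n1⇒n2
[15] read 'b'  n2⇒n3  ** P0@[13:15],P2@[14:15]
[16] read 'a'  n3⇒n1 (via fail)  ** P1@[16:16]
[17] read 'e'  n1⇒n2
[18] read 'b'  n2⇒n3  ** P0@[16:18],P2@[17:18]
[19] read 'd'  n3⇒n0 (via fail)
[20] read 'a'  n0⇒n1  ** P1@[20:20]
[21] read 'e'  n1⇒n2
[22] read 'b'  n2⇒n3  ** P0@[20:22],P2@[21:22]
[23] read 'e'  n3⇒n4 (via fail)
[24] read 'a'  n4⇒n1 (via fail)  ** P1@[24:24]
[25] read 'c'  n1⇒n0 (via fail)
[26] read 'd'  n0⇒n0
[27] read 'b'  n0⇒n0
[28] read 'e'  n0⇒n4
[29] read 'a'  n4⇒n1 (via fail)  ** P1@[29:29]
[30] read 'e'  n1⇒n2
[31] read 'e'  n2⇒n4 (via fail)
[32] read 'b'  n4⇒n5  ** P2@[31:32]
[33] read 'e'  n5⇒n4 (via fail)
[34] read 'd'  n4⇒n0 (via fail)
[35] read 'e'  n0⇒n4
[36] read 'b'  n4⇒n5  ** P2@[35:36]
[37] read 'a'  n5⇒n1 (via fail)  ** P1@[37:37]
[38] read 'e'  n1⇒n2
[39] read 'b'  n2⇒n3  ** P0@[37:39],P2@[38:39]
[40] read 'e'  n3⇒n4 (via fail)
[41] read 'a'  n4⇒n1 (via fail)  ** P1@[41:41]
[42] read 'e'  n1⇒n2
[43] read 'b'  n2⇒n3  ** P0@[41:43],P2@[42:43]
[44] read 'a'  n3⇒n1 (via fail)  ** P1@[44:44]
[45] read 'a'  n1⇒n1 (via fail)  ** P1@[45:45]
[46] read 'b'  n1⇒n0 (via fail)
[47] read 'e'  n0⇒n4
[48] read 'b'  n4⇒n5  ** P2@[47:48]
[49] read 'c'  n5⇒n0 (via fail)
[50] read 'd'  n0⇒n0

Matches: [[3,2],[4,1],[7,1],[9,0],[9,2],[10,1],[12,0],[12,2],[13,1],[15,0],[15,2],[16,1],[18,0],[18,2],[20,1],[22,0],[22,2],[24,1],[29,1],[32,2],[36,2],[37,1],[39,0],[39,2],[41,1],[43,0],[43,2],[44,1],[45,1],[48,2]]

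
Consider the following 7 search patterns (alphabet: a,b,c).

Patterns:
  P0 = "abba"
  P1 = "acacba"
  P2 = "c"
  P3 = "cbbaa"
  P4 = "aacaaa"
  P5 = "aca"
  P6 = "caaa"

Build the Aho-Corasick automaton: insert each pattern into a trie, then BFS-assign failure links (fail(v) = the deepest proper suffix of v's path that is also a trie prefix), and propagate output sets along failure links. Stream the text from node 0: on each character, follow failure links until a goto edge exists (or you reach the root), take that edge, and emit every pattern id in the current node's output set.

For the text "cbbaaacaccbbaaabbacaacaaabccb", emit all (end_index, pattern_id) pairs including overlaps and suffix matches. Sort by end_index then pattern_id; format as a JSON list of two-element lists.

Build:
Trie (insert patterns):
  0='ε' goto a→1 c→10
  1='a' goto a→15 b→2 c→5
  2='ab' goto b→3
  3='abb' goto a→4
  4='abba' goto ·  [P0 ends]
  5='ac' goto a→6
  6='aca' goto c→7  [P5 ends]
  7='acac' goto b→8
  8='acacb' goto a→9
  9='acacba' goto ·  [P1 ends]
  10='c' goto a→20 b→11  [P2 ends]
  11='cb' goto b→12
  12='cbb' goto a→13
  13='cbba' goto a→14
  14='cbbaa' goto ·  [P3 ends]
  15='aa' goto c→16
  16='aac' goto a→17
  17='aaca' goto a→18
  18='aacaa' goto a→19
  19='aacaaa' goto ·  [P4 ends]
  20='ca' goto a→21
  21='caa' goto a→22
  22='caaa' goto ·  [P6 ends]

BFS fail/out derivation:
  fail(1) 'a': from fail(0)=0 chase 'a': 0 ⇒ 0;  out=∅∪out(0)=∅
  fail(10) 'c': from fail(0)=0 chase 'c': 0 ⇒ 0;  out={2}∪out(0)={2}
  fail(2) 'ab': from fail(1)=0 chase 'b': 0 ⇒ 0;  out=∅∪out(0)=∅
  fail(5) 'ac': from fail(1)=0 chase 'c': 0 ⇒ 10;  out=∅∪out(10)={2}
  fail(11) 'cb': from fail(10)=0 chase 'b': 0 ⇒ 0;  out=∅∪out(0)=∅
  fail(15) 'aa': from fail(1)=0 chase 'a': 0 ⇒ 1;  out=∅∪out(1)=∅
  fail(20) 'ca': from fail(10)=0 chase 'a': 0 ⇒ 1;  out=∅∪out(1)=∅
  fail(3) 'abb': from fail(2)=0 chase 'b': 0 ⇒ 0;  out=∅∪out(0)=∅
  fail(6) 'aca': from fail(5)=10 chase 'a': 10 ⇒ 20;  out={5}∪out(20)={5}
  fail(12) 'cbb': from fail(11)=0 chase 'b': 0 ⇒ 0;  out=∅∪out(0)=∅
  fail(16) 'aac': from fail(15)=1 chase 'c': 1 ⇒ 5;  out=∅∪out(5)={2}
  fail(21) 'caa': from fail(20)=1 chase 'a': 1 ⇒ 15;  out=∅∪out(15)=∅
  fail(4) 'abba': from fail(3)=0 chase 'a': 0 ⇒ 1;  out={0}∪out(1)={0}
  fail(7) 'acac': from fail(6)=20 chase 'c': 20→1 ⇒ 5;  out=∅∪out(5)={2}
  fail(13) 'cbba': from fail(12)=0 chase 'a': 0 ⇒ 1;  out=∅∪out(1)=∅
  fail(17) 'aaca': from fail(16)=5 chase 'a': 5 ⇒ 6;  out=∅∪out(6)={5}
  fail(22) 'caaa': from fail(21)=15 chase 'a': 15→1 ⇒ 15;  out={6}∪out(15)={6}
  fail(8) 'acacb': from fail(7)=5 chase 'b': 5→10 ⇒ 11;  out=∅∪out(11)=∅
  fail(14) 'cbbaa': from fail(13)=1 chase 'a': 1 ⇒ 15;  out={3}∪out(15)={3}
  fail(18) 'aacaa': from fail(17)=6 chase 'a': 6→20 ⇒ 21;  out=∅∪out(21)=∅
  fail(9) 'acacba': from fail(8)=11 chase 'a': 11→0 ⇒ 1;  out={1}∪out(1)={1}
  fail(19) 'aacaaa': from fail(18)=21 chase 'a': 21 ⇒ 22;  out={4}∪out(22)={4,6}

Text stream:
pos 0 'c': at 10  ** P2@[0:0]
pos 1 'b': at 11
pos 2 'b': at 12
pos 3 'a': at 13
pos 4 'a': at 14  ** P3@[0:4]
pos 5 'a': at 15 (via fail)
pos 6 'c': at 16  ** P2@[6:6]
pos 7 'a': at 17  ** P5@[5:7]
pos 8 'c': at 7 (via fail)  ** P2@[8:8]
pos 9 'c': at 10 (via fail)  ** P2@[9:9]
pos 10 'b': at 11
pos 11 'b': at 12
pos 12 'a': at 13
pos 13 'a': at 14  ** P3@[9:13]
pos 14 'a': at 15 (via fail)
pos 15 'b': at 2 (via fail)
pos 16 'b': at 3
pos 17 'a': at 4  ** P0@[14:17]
pos 18 'c': at 5 (via fail)  ** P2@[18:18]
pos 19 'a': at 6  ** P5@[17:19]
pos 20 'a': at 21 (via fail)
pos 21 'c': at 16 (via fail)  ** P2@[21:21]
pos 22 'a': at 17  ** P5@[20:22]
pos 23 'a': at 18
pos 24 'a': at 19  ** P4@[19:24],P6@[21:24]
pos 25 'b': at 2 (via fail)
pos 26 'c': at 10 (via fail)  ** P2@[26:26]
pos 27 'c': at 10 (via fail)  ** P2@[27:27]
pos 28 'b': at 11

All matches (sorted): [[0,2],[4,3],[6,2],[7,5],[8,2],[9,2],[13,3],[17,0],[18,2],[19,5],[21,2],[22,5],[24,4],[24,6],[26,2],[27,2]]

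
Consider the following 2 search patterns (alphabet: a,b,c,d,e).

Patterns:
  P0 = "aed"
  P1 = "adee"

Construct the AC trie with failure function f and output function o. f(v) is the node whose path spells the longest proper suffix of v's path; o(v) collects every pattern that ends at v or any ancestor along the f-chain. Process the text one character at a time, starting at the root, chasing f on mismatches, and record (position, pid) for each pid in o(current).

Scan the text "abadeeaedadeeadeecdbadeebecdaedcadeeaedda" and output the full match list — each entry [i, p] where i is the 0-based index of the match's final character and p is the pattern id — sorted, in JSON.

Build:
Trie nodes:
  n0 'ε': a→1
  n1 'a': d→4 e→2
  n2 'ae': d→3
  n3 'aed': ·  [P0 ends]
  n4 'ad': e→5
  n5 'ade': e→6
  n6 'adee': ·  [P1 ends]

Failure links (BFS by depth):
  fail(1) 'a': from fail(0)=0 chase 'a': 0 ⇒ 0;  out=∅∪out(0)=∅
  fail(2) 'ae': from fail(1)=0 chase 'e': 0 ⇒ 0;  out=∅∪out(0)=∅
  fail(4) 'ad': from fail(1)=0 chase 'd': 0 ⇒ 0;  out=∅∪out(0)=∅
  fail(3) 'aed': from fail(2)=0 chase 'd': 0 ⇒ 0;  out={0}∪out(0)={0}
  fail(5) 'ade': from fail(4)=0 chase 'e': 0 ⇒ 0;  out=∅∪out(0)=∅
  fail(6) 'adee': from fail(5)=0 chase 'e': 0 ⇒ 0;  out={1}∪out(0)={1}

Scan:
i=0 'a': node 0→1
i=1 'b': node 1→0 (fail-walked)
i=2 'a': node 0→1
i=3 'd': node 1→4
i=4 'e': node 4→5
i=5 'e': node 5→6  emit P1@[2:5]
i=6 'a': node 6→1 (fail-walked)
i=7 'e': node 1→2
i=8 'd': node 2→3  emit P0@[6:8]
i=9 'a': node 3→1 (fail-walked)
i=10 'd': node 1→4
i=11 'e': node 4→5
i=12 'e': node 5→6  emit P1@[9:12]
i=13 'a': node 6→1 (fail-walked)
i=14 'd': node 1→4
i=15 'e': node 4→5
i=16 'e': node 5→6  emit P1@[13:16]
i=17 'c': node 6→0 (fail-walked)
i=18 'd': node 0→0
i=19 'b': node 0→0
i=20 'a': node 0→1
i=21 'd': node 1→4
i=22 'e': node 4→5
i=23 'e': node 5→6  emit P1@[20:23]
i=24 'b': node 6→0 (fail-walked)
i=25 'e': node 0→0
i=26 'c': node 0→0
i=27 'd': node 0→0
i=28 'a': node 0→1
i=29 'e': node 1→2
i=30 'd': node 2→3  emit P0@[28:30]
i=31 'c': node 3→0 (fail-walked)
i=32 'a': node 0→1
i=33 'd': node 1→4
i=34 'e': node 4→5
i=35 'e': node 5→6  emit P1@[32:35]
i=36 'a': node 6→1 (fail-walked)
i=37 'e': node 1→2
i=38 'd': node 2→3  emit P0@[36:38]
i=39 'd': node 3→0 (fail-walked)
i=40 'a': node 0→1

Matches: [[5,1],[8,0],[12,1],[16,1],[23,1],[30,0],[35,1],[38,0]]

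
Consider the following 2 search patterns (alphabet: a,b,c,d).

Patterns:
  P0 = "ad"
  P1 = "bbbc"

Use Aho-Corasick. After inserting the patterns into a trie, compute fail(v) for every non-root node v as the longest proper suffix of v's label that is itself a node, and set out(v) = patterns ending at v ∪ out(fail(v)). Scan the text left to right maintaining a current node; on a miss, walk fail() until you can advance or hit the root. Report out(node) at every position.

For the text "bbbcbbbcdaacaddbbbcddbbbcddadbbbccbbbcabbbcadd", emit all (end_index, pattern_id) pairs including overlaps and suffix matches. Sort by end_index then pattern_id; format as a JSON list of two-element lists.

Construct AC machine:
Trie (insert patterns):
  n0 'ε': a→1 b→3
  n1 'a': d→2
  n2 'ad': ·  [P0 ends]
  n3 'b': b→4
  n4 'bb': b→5
  n5 'bbb': c→6
  n6 'bbbc': ·  [P1 ends]

Failure links (BFS by depth):
  n1('a'): parent n0 fail=0; on 'a' 0 → fail=0;  out ∅∪∅=∅
  n3('b'): parent n0 fail=0; on 'b' 0 → fail=0;  out ∅∪∅=∅
  n2('ad'): parent n1 fail=0; on 'd' 0 → fail=0;  out {0}∪∅={0}
  n4('bb'): parent n3 fail=0; on 'b' 0 → fail=3;  out ∅∪∅=∅
  n5('bbb'): parent n4 fail=3; on 'b' 3 → fail=4;  out ∅∪∅=∅
  n6('bbbc'): parent n5 fail=4; on 'c' 4→3→0 → fail=0;  out {1}∪∅={1}

Text stream:
[0] read 'b'  n0⇒n3
[1] read 'b'  n3⇒n4
[2] read 'b'  n4⇒n5
[3] read 'c'  n5⇒n6  ** P1@[0:3]
[4] read 'b'  n6⇒n3 (via fail)
[5] read 'b'  n3⇒n4
[6] read 'b'  n4⇒n5
[7] read 'c'  n5⇒n6  ** P1@[4:7]
[8] read 'd'  n6⇒n0 (via fail)
[9] read 'a'  n0⇒n1
[10] read 'a'  n1⇒n1 (via fail)
[11] read 'c'  n1⇒n0 (via fail)
[12] read 'a'  n0⇒n1
[13] read 'd'  n1⇒n2  ** P0@[12:13]
[14] read 'd'  n2⇒n0 (via fail)
[15] read 'b'  n0⇒n3
[16] read 'b'  n3⇒n4
[17] read 'b'  n4⇒n5
[18] read 'c'  n5⇒n6  ** P1@[15:18]
[19] read 'd'  n6⇒n0 (via fail)
[20] read 'd'  n0⇒n0
[21] read 'b'  n0⇒n3
[22] read 'b'  n3⇒n4
[23] read 'b'  n4⇒n5
[24] read 'c'  n5⇒n6  ** P1@[21:24]
[25] read 'd'  n6⇒n0 (via fail)
[26] read 'd'  n0⇒n0
[27] read 'a'  n0⇒n1
[28] read 'd'  n1⇒n2  ** P0@[27:28]
[29] read 'b'  n2⇒n3 (via fail)
[30] read 'b'  n3⇒n4
[31] read 'b'  n4⇒n5
[32] read 'c'  n5⇒n6  ** P1@[29:32]
[33] read 'c'  n6⇒n0 (via fail)
[34] read 'b'  n0⇒n3
[35] read 'b'  n3⇒n4
[36] read 'b'  n4⇒n5
[37] read 'c'  n5⇒n6  ** P1@[34:37]
[38] read 'a'  n6⇒n1 (via fail)
[39] read 'b'  n1⇒n3 (via fail)
[40] read 'b'  n3⇒n4
[41] read 'b'  n4⇒n5
[42] read 'c'  n5⇒n6  ** P1@[39:42]
[43] read 'a'  n6⇒n1 (via fail)
[44] read 'd'  n1⇒n2  ** P0@[43:44]
[45] read 'd'  n2⇒n0 (via fail)

Result: [[3,1],[7,1],[13,0],[18,1],[24,1],[28,0],[32,1],[37,1],[42,1],[44,0]]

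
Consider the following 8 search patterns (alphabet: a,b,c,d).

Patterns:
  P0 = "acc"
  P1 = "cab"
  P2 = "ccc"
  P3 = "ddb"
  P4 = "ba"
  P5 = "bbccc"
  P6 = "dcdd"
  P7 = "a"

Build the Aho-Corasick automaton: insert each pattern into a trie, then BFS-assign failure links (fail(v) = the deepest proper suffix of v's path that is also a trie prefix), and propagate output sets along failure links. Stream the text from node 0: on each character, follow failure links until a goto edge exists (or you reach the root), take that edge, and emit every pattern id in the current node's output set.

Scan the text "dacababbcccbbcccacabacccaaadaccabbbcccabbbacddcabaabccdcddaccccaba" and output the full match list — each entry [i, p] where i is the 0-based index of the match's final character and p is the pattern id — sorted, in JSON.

Build automaton:
Trie nodes:
  0='ε' goto a→1 b→12 c→4 d→9
  1='a' goto c→2  [P7 ends]
  2='ac' goto c→3
  3='acc' goto ·  [P0 ends]
  4='c' goto a→5 c→7
  5='ca' goto b→6
  6='cab' goto ·  [P1 ends]
  7='cc' goto c→8
  8='ccc' goto ·  [P2 ends]
  9='d' goto c→18 d→10
  10='dd' goto b→11
  11='ddb' goto ·  [P3 ends]
  12='b' goto a→13 b→14
  13='ba' goto ·  [P4 ends]
  14='bb' goto c→15
  15='bbc' goto c→16
  16='bbcc' goto c→17
  17='bbccc' goto ·  [P5 ends]
  18='dc' goto d→19
  19='dcd' goto d→20
  20='dcdd' goto ·  [P6 ends]

BFS fail/out derivation:
  fail(1) 'a': from fail(0)=0 chase 'a': 0 ⇒ 0;  out={7}∪out(0)={7}
  fail(4) 'c': from fail(0)=0 chase 'c': 0 ⇒ 0;  out=∅∪out(0)=∅
  fail(9) 'd': from fail(0)=0 chase 'd': 0 ⇒ 0;  out=∅∪out(0)=∅
  fail(12) 'b': from fail(0)=0 chase 'b': 0 ⇒ 0;  out=∅∪out(0)=∅
  fail(2) 'ac': from fail(1)=0 chase 'c': 0 ⇒ 4;  out=∅∪out(4)=∅
  fail(5) 'ca': from fail(4)=0 chase 'a': 0 ⇒ 1;  out=∅∪out(1)={7}
  fail(7) 'cc': from fail(4)=0 chase 'c': 0 ⇒ 4;  out=∅∪out(4)=∅
  fail(10) 'dd': from fail(9)=0 chase 'd': 0 ⇒ 9;  out=∅∪out(9)=∅
  fail(13) 'ba': from fail(12)=0 chase 'a': 0 ⇒ 1;  out={4}∪out(1)={4,7}
  fail(14) 'bb': from fail(12)=0 chase 'b': 0 ⇒ 12;  out=∅∪out(12)=∅
  fail(18) 'dc': from fail(9)=0 chase 'c': 0 ⇒ 4;  out=∅∪out(4)=∅
  fail(3) 'acc': from fail(2)=4 chase 'c': 4 ⇒ 7;  out={0}∪out(7)={0}
  fail(6) 'cab': from fail(5)=1 chase 'b': 1→0 ⇒ 12;  out={1}∪out(12)={1}
  fail(8) 'ccc': from fail(7)=4 chase 'c': 4 ⇒ 7;  out={2}∪out(7)={2}
  fail(11) 'ddb': from fail(10)=9 chase 'b': 9→0 ⇒ 12;  out={3}∪out(12)={3}
  fail(15) 'bbc': from fail(14)=12 chase 'c': 12→0 ⇒ 4;  out=∅∪out(4)=∅
  fail(19) 'dcd': from fail(18)=4 chase 'd': 4→0 ⇒ 9;  out=∅∪out(9)=∅
  fail(16) 'bbcc': from fail(15)=4 chase 'c': 4 ⇒ 7;  out=∅∪out(7)=∅
  fail(20) 'dcdd': from fail(19)=9 chase 'd': 9 ⇒ 10;  out={6}∪out(10)={6}
  fail(17) 'bbccc': from fail(16)=7 chase 'c': 7 ⇒ 8;  out={5}∪out(8)={2,5}

Scan:
[0] read 'd'  n0⇒n9
[1] read 'a'  n9⇒n1 (fail-walked)  → match P7@[1:1]
[2] read 'c'  n1⇒n2
[3] read 'a'  n2⇒n5 (fail-walked)  → match P7@[3:3]
[4] read 'b'  n5⇒n6  → match P1@[2:4]
[5] read 'a'  n6⇒n13 (fail-walked)  → match P4@[4:5],P7@[5:5]
[6] read 'b'  n13⇒n12 (fail-walked)
[7] read 'b'  n12⇒n14
[8] read 'c'  n14⇒n15
[9] read 'c'  n15⇒n16
[10] read 'c'  n16⇒n17  → match P2@[8:10],P5@[6:10]
[11] read 'b'  n17⇒n12 (fail-walked)
[12] read 'b'  n12⇒n14
[13] read 'c'  n14⇒n15
[14] read 'c'  n15⇒n16
[15] read 'c'  n16⇒n17  → match P2@[13:15],P5@[11:15]
[16] read 'a'  n17⇒n5 (fail-walked)  → match P7@[16:16]
[17] read 'c'  n5⇒n2 (fail-walked)
[18] read 'a'  n2⇒n5 (fail-walked)  → match P7@[18:18]
[19] read 'b'  n5⇒n6  → match P1@[17:19]
[20] read 'a'  n6⇒n13 (fail-walked)  → match P4@[19:20],P7@[20:20]
[21] read 'c'  n13⇒n2 (fail-walked)
[22] read 'c'  n2⇒n3  → match P0@[20:22]
[23] read 'c'  n3⇒n8 (fail-walked)  → match P2@[21:23]
[24] read 'a'  n8⇒n5 (fail-walked)  → match P7@[24:24]
[25] read 'a'  n5⇒n1 (fail-walked)  → match P7@[25:25]
[26] read 'a'  n1⇒n1 (fail-walked)  → match P7@[26:26]
[27] read 'd'  n1⇒n9 (fail-walked)
[28] read 'a'  n9⇒n1 (fail-walked)  → match P7@[28:28]
[29] read 'c'  n1⇒n2
[30] read 'c'  n2⇒n3  → match P0@[28:30]
[31] read 'a'  n3⇒n5 (fail-walked)  → match P7@[31:31]
[32] read 'b'  n5⇒n6  → match P1@[30:32]
[33] read 'b'  n6⇒n14 (fail-walked)
[34] read 'b'  n14⇒n14 (fail-walked)
[35] read 'c'  n14⇒n15
[36] read 'c'  n15⇒n16
[37] read 'c'  n16⇒n17  → match P2@[35:37],P5@[33:37]
[38] read 'a'  n17⇒n5 (fail-walked)  → match P7@[38:38]
[39] read 'b'  n5⇒n6  → match P1@[37:39]
[40] read 'b'  n6⇒n14 (fail-walked)
[41] read 'b'  n14⇒n14 (fail-walked)
[42] read 'a'  n14⇒n13 (fail-walked)  → match P4@[41:42],P7@[42:42]
[43] read 'c'  n13⇒n2 (fail-walked)
[44] read 'd'  n2⇒n9 (fail-walked)
[45] read 'd'  n9⇒n10
[46] read 'c'  n10⇒n18 (fail-walked)
[47] read 'a'  n18⇒n5 (fail-walked)  → match P7@[47:47]
[48] read 'b'  n5⇒n6  → match P1@[46:48]
[49] read 'a'  n6⇒n13 (fail-walked)  → match P4@[48:49],P7@[49:49]
[50] read 'a'  n13⇒n1 (fail-walked)  → match P7@[50:50]
[51] read 'b'  n1⇒n12 (fail-walked)
[52] read 'c'  n12⇒n4 (fail-walked)
[53] read 'c'  n4⇒n7
[54] read 'd'  n7⇒n9 (fail-walked)
[55] read 'c'  n9⇒n18
[56] read 'd'  n18⇒n19
[57] read 'd'  n19⇒n20  → match P6@[54:57]
[58] read 'a'  n20⇒n1 (fail-walked)  → match P7@[58:58]
[59] read 'c'  n1⇒n2
[60] read 'c'  n2⇒n3  → match P0@[58:60]
[61] read 'c'  n3⇒n8 (fail-walked)  → match P2@[59:61]
[62] read 'c'  n8⇒n8 (fail-walked)  → match P2@[60:62]
[63] read 'a'  n8⇒n5 (fail-walked)  → match P7@[63:63]
[64] read 'b'  n5⇒n6  → match P1@[62:64]
[65] read 'a'  n6⇒n13 (fail-walked)  → match P4@[64:65],P7@[65:65]

Result: [[1,7],[3,7],[4,1],[5,4],[5,7],[10,2],[10,5],[15,2],[15,5],[16,7],[18,7],[19,1],[20,4],[20,7],[22,0],[23,2],[24,7],[25,7],[26,7],[28,7],[30,0],[31,7],[32,1],[37,2],[37,5],[38,7],[39,1],[42,4],[42,7],[47,7],[48,1],[49,4],[49,7],[50,7],[57,6],[58,7],[60,0],[61,2],[62,2],[63,7],[64,1],[65,4],[65,7]]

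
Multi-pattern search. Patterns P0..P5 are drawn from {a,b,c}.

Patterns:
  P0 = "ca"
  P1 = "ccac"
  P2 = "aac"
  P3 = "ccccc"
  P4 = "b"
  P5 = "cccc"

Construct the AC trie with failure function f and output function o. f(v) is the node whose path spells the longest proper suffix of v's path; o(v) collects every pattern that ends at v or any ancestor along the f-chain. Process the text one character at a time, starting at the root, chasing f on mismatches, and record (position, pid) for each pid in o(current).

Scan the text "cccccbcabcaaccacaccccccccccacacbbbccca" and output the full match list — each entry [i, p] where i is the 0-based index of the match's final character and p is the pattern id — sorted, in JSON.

Build automaton:
Trie (insert patterns):
  0='ε' goto a→6 b→12 c→1
  1='c' goto a→2 c→3
  2='ca' goto ·  [P0 ends]
  3='cc' goto a→4 c→9
  4='cca' goto c→5
  5='ccac' goto ·  [P1 ends]
  6='a' goto a→7
  7='aa' goto c→8
  8='aac' goto ·  [P2 ends]
  9='ccc' goto c→10
  10='cccc' goto c→11  [P5 ends]
  11='ccccc' goto ·  [P3 ends]
  12='b' goto ·  [P4 ends]

BFS fail/out derivation:
  fail(1) 'c': from fail(0)=0 chase 'c': 0 ⇒ 0;  out=∅∪out(0)=∅
  fail(6) 'a': from fail(0)=0 chase 'a': 0 ⇒ 0;  out=∅∪out(0)=∅
  fail(12) 'b': from fail(0)=0 chase 'b': 0 ⇒ 0;  out={4}∪out(0)={4}
  fail(2) 'ca': from fail(1)=0 chase 'a': 0 ⇒ 6;  out={0}∪out(6)={0}
  fail(3) 'cc': from fail(1)=0 chase 'c': 0 ⇒ 1;  out=∅∪out(1)=∅
  fail(7) 'aa': from fail(6)=0 chase 'a': 0 ⇒ 6;  out=∅∪out(6)=∅
  fail(4) 'cca': from fail(3)=1 chase 'a': 1 ⇒ 2;  out=∅∪out(2)={0}
  fail(8) 'aac': from fail(7)=6 chase 'c': 6→0 ⇒ 1;  out={2}∪out(1)={2}
  fail(9) 'ccc': from fail(3)=1 chase 'c': 1 ⇒ 3;  out=∅∪out(3)=∅
  fail(5) 'ccac': from fail(4)=2 chase 'c': 2→6→0 ⇒ 1;  out={1}∪out(1)={1}
  fail(10) 'cccc': from fail(9)=3 chase 'c': 3 ⇒ 9;  out={5}∪out(9)={5}
  fail(11) 'ccccc': from fail(10)=9 chase 'c': 9 ⇒ 10;  out={3}∪out(10)={3,5}

Text stream:
pos 0 'c': at 1
pos 1 'c': at 3
pos 2 'c': at 9
pos 3 'c': at 10  ** P5@[0:3]
pos 4 'c': at 11  ** P3@[0:4],P5@[1:4]
pos 5 'b': at 12 ·f  ** P4@[5:5]
pos 6 'c': at 1 ·f
pos 7 'a': at 2  ** P0@[6:7]
pos 8 'b': at 12 ·f  ** P4@[8:8]
pos 9 'c': at 1 ·f
pos 10 'a': at 2  ** P0@[9:10]
pos 11 'a': at 7 ·f
pos 12 'c': at 8  ** P2@[10:12]
pos 13 'c': at 3 ·f
pos 14 'a': at 4  ** P0@[13:14]
pos 15 'c': at 5  ** P1@[12:15]
pos 16 'a': at 2 ·f  ** P0@[15:16]
pos 17 'c': at 1 ·f
pos 18 'c': at 3
pos 19 'c': at 9
pos 20 'c': at 10  ** P5@[17:20]
pos 21 'c': at 11  ** P3@[17:21],P5@[18:21]
pos 22 'c': at 11 ·f  ** P3@[18:22],P5@[19:22]
pos 23 'c': at 11 ·f  ** P3@[19:23],P5@[20:23]
pos 24 'c': at 11 ·f  ** P3@[20:24],P5@[21:24]
pos 25 'c': at 11 ·f  ** P3@[21:25],P5@[22:25]
pos 26 'c': at 11 ·f  ** P3@[22:26],P5@[23:26]
pos 27 'a': at 4 ·f  ** P0@[26:27]
pos 28 'c': at 5  ** P1@[25:28]
pos 29 'a': at 2 ·f  ** P0@[28:29]
pos 30 'c': at 1 ·f
pos 31 'b': at 12 ·f  ** P4@[31:31]
pos 32 'b': at 12 ·f  ** P4@[32:32]
pos 33 'b': at 12 ·f  ** P4@[33:33]
pos 34 'c': at 1 ·f
pos 35 'c': at 3
pos 36 'c': at 9
pos 37 'a': at 4 ·f  ** P0@[36:37]

All matches (sorted): [[3,5],[4,3],[4,5],[5,4],[7,0],[8,4],[10,0],[12,2],[14,0],[15,1],[16,0],[20,5],[21,3],[21,5],[22,3],[22,5],[23,3],[23,5],[24,3],[24,5],[25,3],[25,5],[26,3],[26,5],[27,0],[28,1],[29,0],[31,4],[32,4],[33,4],[37,0]]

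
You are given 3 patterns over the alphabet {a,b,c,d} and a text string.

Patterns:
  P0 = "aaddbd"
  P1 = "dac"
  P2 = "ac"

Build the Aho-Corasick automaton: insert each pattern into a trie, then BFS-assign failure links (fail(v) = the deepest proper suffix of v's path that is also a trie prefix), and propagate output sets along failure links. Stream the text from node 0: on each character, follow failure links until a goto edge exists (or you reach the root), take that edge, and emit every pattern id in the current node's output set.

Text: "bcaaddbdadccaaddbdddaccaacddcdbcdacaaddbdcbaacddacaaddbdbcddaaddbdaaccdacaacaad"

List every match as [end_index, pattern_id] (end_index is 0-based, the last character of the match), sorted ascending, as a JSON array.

Build automaton:
Trie (insert patterns):
  n0 'ε': a→1 d→7
  n1 'a': a→2 c→10
  n2 'aa': d→3
  n3 'aad': d→4
  n4 'aadd': b→5
  n5 'aaddb': d→6
  n6 'aaddbd': ·  [P0 ends]
  n7 'd': a→8
  n8 'da': c→9
  n9 'dac': ·  [P1 ends]
  n10 'ac': ·  [P2 ends]

BFS fail/out derivation:
  fail(1) 'a': from fail(0)=0 chase 'a': 0 ⇒ 0;  out=∅∪out(0)=∅
  fail(7) 'd': from fail(0)=0 chase 'd': 0 ⇒ 0;  out=∅∪out(0)=∅
  fail(2) 'aa': from fail(1)=0 chase 'a': 0 ⇒ 1;  out=∅∪out(1)=∅
  fail(8) 'da': from fail(7)=0 chase 'a': 0 ⇒ 1;  out=∅∪out(1)=∅
  fail(10) 'ac': from fail(1)=0 chase 'c': 0 ⇒ 0;  out={2}∪out(0)={2}
  fail(3) 'aad': from fail(2)=1 chase 'd': 1→0 ⇒ 7;  out=∅∪out(7)=∅
  fail(9) 'dac': from fail(8)=1 chase 'c': 1 ⇒ 10;  out={1}∪out(10)={1,2}
  fail(4) 'aadd': from fail(3)=7 chase 'd': 7→0 ⇒ 7;  out=∅∪out(7)=∅
  fail(5) 'aaddb': from fail(4)=7 chase 'b': 7→0 ⇒ 0;  out=∅∪out(0)=∅
  fail(6) 'aaddbd': from fail(5)=0 chase 'd': 0 ⇒ 7;  out={0}∪out(7)={0}

Scan:
i=0 'b': node 0→0
i=1 'c': node 0→0
i=2 'a': node 0→1
i=3 'a': node 1→2
i=4 'd': node 2→3
i=5 'd': node 3→4
i=6 'b': node 4→5
i=7 'd': node 5→6  → match P0@[2:7]
i=8 'a': node 6→8 (fail-walked)
i=9 'd': node 8→7 (fail-walked)
i=10 'c': node 7→0 (fail-walked)
i=11 'c': node 0→0
i=12 'a': node 0→1
i=13 'a': node 1→2
i=14 'd': node 2→3
i=15 'd': node 3→4
i=16 'b': node 4→5
i=17 'd': node 5→6  → match P0@[12:17]
i=18 'd': node 6→7 (fail-walked)
i=19 'd': node 7→7 (fail-walked)
i=20 'a': node 7→8
i=21 'c': node 8→9  → match P1@[19:21],P2@[20:21]
i=22 'c': node 9→0 (fail-walked)
i=23 'a': node 0→1
i=24 'a': node 1→2
i=25 'c': node 2→10 (fail-walked)  → match P2@[24:25]
i=26 'd': node 10→7 (fail-walked)
i=27 'd': node 7→7 (fail-walked)
i=28 'c': node 7→0 (fail-walked)
i=29 'd': node 0→7
i=30 'b': node 7→0 (fail-walked)
i=31 'c': node 0→0
i=32 'd': node 0→7
i=33 'a': node 7→8
i=34 'c': node 8→9  → match P1@[32:34],P2@[33:34]
i=35 'a': node 9→1 (fail-walked)
i=36 'a': node 1→2
i=37 'd': node 2→3
i=38 'd': node 3→4
i=39 'b': node 4→5
i=40 'd': node 5→6  → match P0@[35:40]
i=41 'c': node 6→0 (fail-walked)
i=42 'b': node 0→0
i=43 'a': node 0→1
i=44 'a': node 1→2
i=45 'c': node 2→10 (fail-walked)  → match P2@[44:45]
i=46 'd': node 10→7 (fail-walked)
i=47 'd': node 7→7 (fail-walked)
i=48 'a': node 7→8
i=49 'c': node 8→9  → match P1@[47:49],P2@[48:49]
i=50 'a': node 9→1 (fail-walked)
i=51 'a': node 1→2
i=52 'd': node 2→3
i=53 'd': node 3→4
i=54 'b': node 4→5
i=55 'd': node 5→6  → match P0@[50:55]
i=56 'b': node 6→0 (fail-walked)
i=57 'c': node 0→0
i=58 'd': node 0→7
i=59 'd': node 7→7 (fail-walked)
i=60 'a': node 7→8
i=61 'a': node 8→2 (fail-walked)
i=62 'd': node 2→3
i=63 'd': node 3→4
i=64 'b': node 4→5
i=65 'd': node 5→6  → match P0@[60:65]
i=66 'a': node 6→8 (fail-walked)
i=67 'a': node 8→2 (fail-walked)
i=68 'c': node 2→10 (fail-walked)  → match P2@[67:68]
i=69 'c': node 10→0 (fail-walked)
i=70 'd': node 0→7
i=71 'a': node 7→8
i=72 'c': node 8→9  → match P1@[70:72],P2@[71:72]
i=73 'a': node 9→1 (fail-walked)
i=74 'a': node 1→2
i=75 'c': node 2→10 (fail-walked)  → match P2@[74:75]
i=76 'a': node 10→1 (fail-walked)
i=77 'a': node 1→2
i=78 'd': node 2→3

All matches (sorted): [[7,0],[17,0],[21,1],[21,2],[25,2],[34,1],[34,2],[40,0],[45,2],[49,1],[49,2],[55,0],[65,0],[68,2],[72,1],[72,2],[75,2]]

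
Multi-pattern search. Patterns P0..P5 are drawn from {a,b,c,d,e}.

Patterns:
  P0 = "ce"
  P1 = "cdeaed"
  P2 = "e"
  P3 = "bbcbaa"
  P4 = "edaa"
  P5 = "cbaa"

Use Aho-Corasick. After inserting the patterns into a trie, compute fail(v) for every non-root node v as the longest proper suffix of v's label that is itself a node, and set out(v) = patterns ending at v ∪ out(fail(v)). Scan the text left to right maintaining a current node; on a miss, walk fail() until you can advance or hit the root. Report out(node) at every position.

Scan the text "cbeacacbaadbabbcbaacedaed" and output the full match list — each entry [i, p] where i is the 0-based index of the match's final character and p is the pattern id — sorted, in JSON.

Construct AC machine:
Trie (insert patterns):
  0='ε' goto b→9 c→1 e→8
  1='c' goto b→18 d→3 e→2
  2='ce' goto ·  ←P0
  3='cd' goto e→4
  4='cde' goto a→5
  5='cdea' goto e→6
  6='cdeae' goto d→7
  7='cdeaed' goto ·  ←P1
  8='e' goto d→15  ←P2
  9='b' goto b→10
  10='bb' goto c→11
  11='bbc' goto b→12
  12='bbcb' goto a→13
  13='bbcba' goto a→14
  14='bbcbaa' goto ·  ←P3
  15='ed' goto a→16
  16='eda' goto a→17
  17='edaa' goto ·  ←P4
  18='cb' goto a→19
  19='cba' goto a→20
  20='cbaa' goto ·  ←P5

BFS fail/out derivation:
  fail(1) 'c': from fail(0)=0 chase 'c': 0 ⇒ 0;  out=∅∪out(0)=∅
  fail(8) 'e': from fail(0)=0 chase 'e': 0 ⇒ 0;  out={2}∪out(0)={2}
  fail(9) 'b': from fail(0)=0 chase 'b': 0 ⇒ 0;  out=∅∪out(0)=∅
  fail(2) 'ce': from fail(1)=0 chase 'e': 0 ⇒ 8;  out={0}∪out(8)={0,2}
  fail(3) 'cd': from fail(1)=0 chase 'd': 0 ⇒ 0;  out=∅∪out(0)=∅
  fail(10) 'bb': from fail(9)=0 chase 'b': 0 ⇒ 9;  out=∅∪out(9)=∅
  fail(15) 'ed': from fail(8)=0 chase 'd': 0 ⇒ 0;  out=∅∪out(0)=∅
  fail(18) 'cb': from fail(1)=0 chase 'b': 0 ⇒ 9;  out=∅∪out(9)=∅
  fail(4) 'cde': from fail(3)=0 chase 'e': 0 ⇒ 8;  out=∅∪out(8)={2}
  fail(11) 'bbc': from fail(10)=9 chase 'c': 9→0 ⇒ 1;  out=∅∪out(1)=∅
  fail(16) 'eda': from fail(15)=0 chase 'a': 0 ⇒ 0;  out=∅∪out(0)=∅
  fail(19) 'cba': from fail(18)=9 chase 'a': 9→0 ⇒ 0;  out=∅∪out(0)=∅
  fail(5) 'cdea': from fail(4)=8 chase 'a': 8→0 ⇒ 0;  out=∅∪out(0)=∅
  fail(12) 'bbcb': from fail(11)=1 chase 'b': 1 ⇒ 18;  out=∅∪out(18)=∅
  fail(17) 'edaa': from fail(16)=0 chase 'a': 0 ⇒ 0;  out={4}∪out(0)={4}
  fail(20) 'cbaa': from fail(19)=0 chase 'a': 0 ⇒ 0;  out={5}∪out(0)={5}
  fail(6) 'cdeae': from fail(5)=0 chase 'e': 0 ⇒ 8;  out=∅∪out(8)={2}
  fail(13) 'bbcba': from fail(12)=18 chase 'a': 18 ⇒ 19;  out=∅∪out(19)=∅
  fail(7) 'cdeaed': from fail(6)=8 chase 'd': 8 ⇒ 15;  out={1}∪out(15)={1}
  fail(14) 'bbcbaa': from fail(13)=19 chase 'a': 19 ⇒ 20;  out={3}∪out(20)={3,5}

Run:
pos 0 'c': at 1
pos 1 'b': at 18
pos 2 'e': at 8 (via fail)  → match P2@[2:2]
pos 3 'a': at 0 (via fail)
pos 4 'c': at 1
pos 5 'a': at 0 (via fail)
pos 6 'c': at 1
pos 7 'b': at 18
pos 8 'a': at 19
pos 9 'a': at 20  → match P5@[6:9]
pos 10 'd': at 0 (via fail)
pos 11 'b': at 9
pos 12 'a': at 0 (via fail)
pos 13 'b': at 9
pos 14 'b': at 10
pos 15 'c': at 11
pos 16 'b': at 12
pos 17 'a': at 13
pos 18 'a': at 14  → match P3@[13:18],P5@[15:18]
pos 19 'c': at 1 (via fail)
pos 20 'e': at 2  → match P0@[19:20],P2@[20:20]
pos 21 'd': at 15 (via fail)
pos 22 'a': at 16
pos 23 'e': at 8 (via fail)  → match P2@[23:23]
pos 24 'd': at 15

All matches (sorted): [[2,2],[9,5],[18,3],[18,5],[20,0],[20,2],[23,2]]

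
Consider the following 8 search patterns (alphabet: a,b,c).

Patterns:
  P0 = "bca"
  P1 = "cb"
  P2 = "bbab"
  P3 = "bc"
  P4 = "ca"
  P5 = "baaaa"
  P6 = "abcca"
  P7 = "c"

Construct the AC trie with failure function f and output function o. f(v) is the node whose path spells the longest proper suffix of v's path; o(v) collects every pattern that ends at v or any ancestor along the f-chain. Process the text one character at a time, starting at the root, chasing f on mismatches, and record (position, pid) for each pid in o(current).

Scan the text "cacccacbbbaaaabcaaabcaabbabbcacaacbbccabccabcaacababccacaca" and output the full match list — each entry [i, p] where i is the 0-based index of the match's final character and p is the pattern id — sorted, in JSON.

Construct AC machine:
Trie nodes:
  n0 'ε': a→14 b→1 c→4
  n1 'b': a→10 b→6 c→2
  n2 'bc': a→3  ←P3
  n3 'bca': ·  ←P0
  n4 'c': a→9 b→5  ←P7
  n5 'cb': ·  ←P1
  n6 'bb': a→7
  n7 'bba': b→8
  n8 'bbab': ·  ←P2
  n9 'ca': ·  ←P4
  n10 'ba': a→11
  n11 'baa': a→12
  n12 'baaa': a→13
  n13 'baaaa': ·  ←P5
  n14 'a': b→15
  n15 'ab': c→16
  n16 'abc': c→17
  n17 'abcc': a→18
  n18 'abcca': ·  ←P6

BFS fail/out derivation:
  n1('b'): parent n0 fail=0; on 'b' 0 → fail=0;  out ∅∪∅=∅
  n4('c'): parent n0 fail=0; on 'c' 0 → fail=0;  out {7}∪∅={7}
  n14('a'): parent n0 fail=0; on 'a' 0 → fail=0;  out ∅∪∅=∅
  n2('bc'): parent n1 fail=0; on 'c' 0 → fail=4;  out {3}∪{7}={3,7}
  n5('cb'): parent n4 fail=0; on 'b' 0 → fail=1;  out {1}∪∅={1}
  n6('bb'): parent n1 fail=0; on 'b' 0 → fail=1;  out ∅∪∅=∅
  n9('ca'): parent n4 fail=0; on 'a' 0 → fail=14;  out {4}∪∅={4}
  n10('ba'): parent n1 fail=0; on 'a' 0 → fail=14;  out ∅∪∅=∅
  n15('ab'): parent n14 fail=0; on 'b' 0 → fail=1;  out ∅∪∅=∅
  n3('bca'): parent n2 fail=4; on 'a' 4 → fail=9;  out {0}∪{4}={0,4}
  n7('bba'): parent n6 fail=1; on 'a' 1 → fail=10;  out ∅∪∅=∅
  n11('baa'): parent n10 fail=14; on 'a' 14→0 → fail=14;  out ∅∪∅=∅
  n16('abc'): parent n15 fail=1; on 'c' 1 → fail=2;  out ∅∪{3,7}={3,7}
  n8('bbab'): parent n7 fail=10; on 'b' 10→14 → fail=15;  out {2}∪∅={2}
  n12('baaa'): parent n11 fail=14; on 'a' 14→0 → fail=14;  out ∅∪∅=∅
  n17('abcc'): parent n16 fail=2; on 'c' 2→4→0 → fail=4;  out ∅∪{7}={7}
  n13('baaaa'): parent n12 fail=14; on 'a' 14→0 → fail=14;  out {5}∪∅={5}
  n18('abcca'): parent n17 fail=4; on 'a' 4 → fail=9;  out {6}∪{4}={4,6}

Run:
[0] read 'c'  n0⇒n4  → match P7@[0:0]
[1] read 'a'  n4⇒n9  → match P4@[0:1]
[2] read 'c'  n9⇒n4 ·f  → match P7@[2:2]
[3] read 'c'  n4⇒n4 ·f  → match P7@[3:3]
[4] read 'c'  n4⇒n4 ·f  → match P7@[4:4]
[5] read 'a'  n4⇒n9  → match P4@[4:5]
[6] read 'c'  n9⇒n4 ·f  → match P7@[6:6]
[7] read 'b'  n4⇒n5  → match P1@[6:7]
[8] read 'b'  n5⇒n6 ·f
[9] read 'b'  n6⇒n6 ·f
[10] read 'a'  n6⇒n7
[11] read 'a'  n7⇒n11 ·f
[12] read 'a'  n11⇒n12
[13] read 'a'  n12⇒n13  → match P5@[9:13]
[14] read 'b'  n13⇒n15 ·f
[15] read 'c'  n15⇒n16  → match P3@[14:15],P7@[15:15]
[16] read 'a'  n16⇒n3 ·f  → match P0@[14:16],P4@[15:16]
[17] read 'a'  n3⇒n14 ·f
[18] read 'a'  n14⇒n14 ·f
[19] read 'b'  n14⇒n15
[20] read 'c'  n15⇒n16  → match P3@[19:20],P7@[20:20]
[21] read 'a'  n16⇒n3 ·f  → match P0@[19:21],P4@[20:21]
[22] read 'a'  n3⇒n14 ·f
[23] read 'b'  n14⇒n15
[24] read 'b'  n15⇒n6 ·f
[25] read 'a'  n6⇒n7
[26] read 'b'  n7⇒n8  → match P2@[23:26]
[27] read 'b'  n8⇒n6 ·f
[28] read 'c'  n6⇒n2 ·f  → match P3@[27:28],P7@[28:28]
[29] read 'a'  n2⇒n3  → match P0@[27:29],P4@[28:29]
[30] read 'c'  n3⇒n4 ·f  → match P7@[30:30]
[31] read 'a'  n4⇒n9  → match P4@[30:31]
[32] read 'a'  n9⇒n14 ·f
[33] read 'c'  n14⇒n4 ·f  → match P7@[33:33]
[34] read 'b'  n4⇒n5  → match P1@[33:34]
[35] read 'b'  n5⇒n6 ·f
[36] read 'c'  n6⇒n2 ·f  → match P3@[35:36],P7@[36:36]
[37] read 'c'  n2⇒n4 ·f  → match P7@[37:37]
[38] read 'a'  n4⇒n9  → match P4@[37:38]
[39] read 'b'  n9⇒n15 ·f
[40] read 'c'  n15⇒n16  → match P3@[39:40],P7@[40:40]
[41] read 'c'  n16⇒n17  → match P7@[41:41]
[42] read 'a'  n17⇒n18  → match P4@[41:42],P6@[38:42]
[43] read 'b'  n18⇒n15 ·f
[44] read 'c'  n15⇒n16  → match P3@[43:44],P7@[44:44]
[45] read 'a'  n16⇒n3 ·f  → match P0@[43:45],P4@[44:45]
[46] read 'a'  n3⇒n14 ·f
[47] read 'c'  n14⇒n4 ·f  → match P7@[47:47]
[48] read 'a'  n4⇒n9  → match P4@[47:48]
[49] read 'b'  n9⇒n15 ·f
[50] read 'a'  n15⇒n10 ·f
[51] read 'b'  n10⇒n15 ·f
[52] read 'c'  n15⇒n16  → match P3@[51:52],P7@[52:52]
[53] read 'c'  n16⇒n17  → match P7@[53:53]
[54] read 'a'  n17⇒n18  → match P4@[53:54],P6@[50:54]
[55] read 'c'  n18⇒n4 ·f  → match P7@[55:55]
[56] read 'a'  n4⇒n9  → match P4@[55:56]
[57] read 'c'  n9⇒n4 ·f  → match P7@[57:57]
[58] read 'a'  n4⇒n9  → match P4@[57:58]

All matches (sorted): [[0,7],[1,4],[2,7],[3,7],[4,7],[5,4],[6,7],[7,1],[13,5],[15,3],[15,7],[16,0],[16,4],[20,3],[20,7],[21,0],[21,4],[26,2],[28,3],[28,7],[29,0],[29,4],[30,7],[31,4],[33,7],[34,1],[36,3],[36,7],[37,7],[38,4],[40,3],[40,7],[41,7],[42,4],[42,6],[44,3],[44,7],[45,0],[45,4],[47,7],[48,4],[52,3],[52,7],[53,7],[54,4],[54,6],[55,7],[56,4],[57,7],[58,4]]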